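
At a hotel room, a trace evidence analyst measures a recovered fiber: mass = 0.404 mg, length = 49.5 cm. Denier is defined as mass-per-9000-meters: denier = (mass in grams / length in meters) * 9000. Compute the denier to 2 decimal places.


Denier calculation:
Mass in grams = 0.404 mg / 1000 = 0.000404 g
Length in meters = 49.5 cm / 100 = 0.495 m
Linear density = mass / length = 0.000404 / 0.495 = 0.00081616 g/m
Denier = (g/m) * 9000 = 0.00081616 * 9000 = 7.35

7.35


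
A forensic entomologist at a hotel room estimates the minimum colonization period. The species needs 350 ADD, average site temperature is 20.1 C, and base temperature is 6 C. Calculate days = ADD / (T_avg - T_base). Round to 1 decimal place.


Insect development time:
Effective temperature = avg_temp - T_base = 20.1 - 6 = 14.1 C
Days = ADD / effective_temp = 350 / 14.1 = 24.8 days

24.8


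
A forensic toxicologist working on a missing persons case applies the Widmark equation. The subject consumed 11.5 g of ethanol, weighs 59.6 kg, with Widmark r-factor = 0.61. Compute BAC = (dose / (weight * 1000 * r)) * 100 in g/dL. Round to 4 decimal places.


Applying the Widmark formula:
BAC = (dose_g / (body_wt * 1000 * r)) * 100
Denominator = 59.6 * 1000 * 0.61 = 36356
BAC = (11.5 / 36356) * 100
BAC = 0.0316 g/dL

0.0316


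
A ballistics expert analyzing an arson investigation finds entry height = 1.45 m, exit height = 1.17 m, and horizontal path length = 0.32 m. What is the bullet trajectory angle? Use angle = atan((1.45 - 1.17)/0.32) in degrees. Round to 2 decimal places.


Bullet trajectory angle:
Height difference = 1.45 - 1.17 = 0.28 m
angle = atan(0.28 / 0.32)
angle = atan(0.875)
angle = 41.19 degrees

41.19


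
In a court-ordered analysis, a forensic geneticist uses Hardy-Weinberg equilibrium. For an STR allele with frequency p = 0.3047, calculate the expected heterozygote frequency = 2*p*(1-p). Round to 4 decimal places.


Hardy-Weinberg heterozygote frequency:
q = 1 - p = 1 - 0.3047 = 0.6953
2pq = 2 * 0.3047 * 0.6953 = 0.4237

0.4237


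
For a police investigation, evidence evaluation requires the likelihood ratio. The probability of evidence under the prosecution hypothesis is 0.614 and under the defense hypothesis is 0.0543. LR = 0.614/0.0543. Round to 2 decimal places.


Likelihood ratio calculation:
LR = P(E|Hp) / P(E|Hd)
LR = 0.614 / 0.0543
LR = 11.31

11.31


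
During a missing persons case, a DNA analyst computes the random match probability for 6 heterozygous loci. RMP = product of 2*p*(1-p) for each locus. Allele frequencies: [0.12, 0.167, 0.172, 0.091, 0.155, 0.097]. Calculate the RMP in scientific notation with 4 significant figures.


Computing RMP for 6 loci:
Locus 1: 2 * 0.12 * 0.88 = 0.2112
Locus 2: 2 * 0.167 * 0.833 = 0.278222
Locus 3: 2 * 0.172 * 0.828 = 0.284832
Locus 4: 2 * 0.091 * 0.909 = 0.165438
Locus 5: 2 * 0.155 * 0.845 = 0.26195
Locus 6: 2 * 0.097 * 0.903 = 0.175182
RMP = 1.271e-04

1.271e-04


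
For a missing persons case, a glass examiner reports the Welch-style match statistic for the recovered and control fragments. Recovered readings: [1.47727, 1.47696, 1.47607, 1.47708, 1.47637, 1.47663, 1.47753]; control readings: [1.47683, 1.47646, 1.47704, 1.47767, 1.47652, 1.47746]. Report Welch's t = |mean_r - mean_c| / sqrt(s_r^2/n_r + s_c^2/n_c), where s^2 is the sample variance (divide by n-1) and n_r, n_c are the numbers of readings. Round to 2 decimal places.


Welch's t-criterion for glass RI comparison:
Recovered mean = sum / n_r = 10.33791 / 7 = 1.4768443
Control mean = sum / n_c = 8.86198 / 6 = 1.4769967
Recovered sample variance s_r^2 = 2.65129e-07
Control sample variance s_c^2 = 2.42587e-07
Welch SE (unpooled) = sqrt(s_r^2/n_r + s_c^2/n_c) = sqrt(3.78755e-08 + 4.04311e-08) = sqrt(7.83066e-08) = 0.000279833
|mean_r - mean_c| = 0.000152381
t = 0.000152381 / 0.000279833 = 0.54

0.54


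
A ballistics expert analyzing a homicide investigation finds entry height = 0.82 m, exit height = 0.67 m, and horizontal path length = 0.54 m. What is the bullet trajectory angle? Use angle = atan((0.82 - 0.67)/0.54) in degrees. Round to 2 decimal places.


Bullet trajectory angle:
Height difference = 0.82 - 0.67 = 0.15 m
angle = atan(0.15 / 0.54)
angle = atan(0.277778)
angle = 15.52 degrees

15.52


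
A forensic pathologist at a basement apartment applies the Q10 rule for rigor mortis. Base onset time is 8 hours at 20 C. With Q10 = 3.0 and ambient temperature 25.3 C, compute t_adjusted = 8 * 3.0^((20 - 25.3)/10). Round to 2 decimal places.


Rigor mortis time adjustment:
Exponent = (T_ref - T_actual) / 10 = (20 - 25.3) / 10 = -0.53
Q10 factor = 3.0^-0.53 = 0.55863
t_adjusted = 8 * 0.55863 = 4.47 hours

4.47


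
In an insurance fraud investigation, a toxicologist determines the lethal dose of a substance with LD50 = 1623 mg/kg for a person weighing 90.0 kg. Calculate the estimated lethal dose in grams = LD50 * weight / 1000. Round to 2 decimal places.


Lethal dose calculation:
Lethal dose = LD50 * body_weight / 1000
= 1623 * 90.0 / 1000
= 146070 / 1000
= 146.07 g

146.07


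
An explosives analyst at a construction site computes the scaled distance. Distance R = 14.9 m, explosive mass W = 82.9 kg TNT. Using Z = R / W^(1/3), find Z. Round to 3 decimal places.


Scaled distance calculation:
W^(1/3) = 82.9^(1/3) = 4.360318
Z = R / W^(1/3) = 14.9 / 4.360318
Z = 3.417 m/kg^(1/3)

3.417


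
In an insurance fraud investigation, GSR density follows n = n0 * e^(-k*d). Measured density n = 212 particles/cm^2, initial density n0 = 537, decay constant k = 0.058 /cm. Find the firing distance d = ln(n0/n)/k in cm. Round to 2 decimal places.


GSR distance calculation:
n0/n = 537 / 212 = 2.533019
ln(n0/n) = 0.929412
d = 0.929412 / 0.058 = 16.02 cm

16.02


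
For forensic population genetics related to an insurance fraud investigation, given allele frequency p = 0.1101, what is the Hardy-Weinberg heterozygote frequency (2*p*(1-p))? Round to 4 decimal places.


Hardy-Weinberg heterozygote frequency:
q = 1 - p = 1 - 0.1101 = 0.8899
2pq = 2 * 0.1101 * 0.8899 = 0.1960

0.1960


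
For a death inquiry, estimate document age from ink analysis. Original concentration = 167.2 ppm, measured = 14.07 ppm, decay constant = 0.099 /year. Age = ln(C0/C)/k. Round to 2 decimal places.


Document age estimation:
C0/C = 167.2 / 14.07 = 11.88344
ln(C0/C) = 2.475146
t = 2.475146 / 0.099 = 25.00 years

25.00


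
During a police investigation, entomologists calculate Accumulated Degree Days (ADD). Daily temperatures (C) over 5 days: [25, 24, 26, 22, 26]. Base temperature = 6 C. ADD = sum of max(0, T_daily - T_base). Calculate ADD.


Computing ADD day by day:
Day 1: max(0, 25 - 6) = 19
Day 2: max(0, 24 - 6) = 18
Day 3: max(0, 26 - 6) = 20
Day 4: max(0, 22 - 6) = 16
Day 5: max(0, 26 - 6) = 20
Total ADD = 93

93


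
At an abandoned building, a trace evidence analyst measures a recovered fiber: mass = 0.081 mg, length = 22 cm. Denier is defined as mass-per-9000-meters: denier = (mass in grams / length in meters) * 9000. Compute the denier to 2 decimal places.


Denier calculation:
Mass in grams = 0.081 mg / 1000 = 0.000081 g
Length in meters = 22 cm / 100 = 0.22 m
Linear density = mass / length = 0.000081 / 0.22 = 0.00036818 g/m
Denier = (g/m) * 9000 = 0.00036818 * 9000 = 3.31

3.31


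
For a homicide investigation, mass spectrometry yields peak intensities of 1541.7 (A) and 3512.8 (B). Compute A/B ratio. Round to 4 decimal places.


Spectral peak ratio:
Peak A = 1541.7 counts
Peak B = 3512.8 counts
Ratio = 1541.7 / 3512.8 = 0.4389

0.4389


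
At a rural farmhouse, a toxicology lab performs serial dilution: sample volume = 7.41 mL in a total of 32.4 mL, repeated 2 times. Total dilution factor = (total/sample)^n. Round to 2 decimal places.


Dilution factor calculation:
Single dilution = V_total / V_sample = 32.4 / 7.41 ≈ 4.37247
Number of dilutions = 2
Total DF = (32.4 / 7.41)^2 (full precision, rounded at the end) = 19.12

19.12


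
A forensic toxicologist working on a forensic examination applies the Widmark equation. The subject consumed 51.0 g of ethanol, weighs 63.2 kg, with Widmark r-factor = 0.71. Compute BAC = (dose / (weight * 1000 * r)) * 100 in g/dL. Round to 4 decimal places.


Applying the Widmark formula:
BAC = (dose_g / (body_wt * 1000 * r)) * 100
Denominator = 63.2 * 1000 * 0.71 = 44872
BAC = (51.0 / 44872) * 100
BAC = 0.1137 g/dL

0.1137


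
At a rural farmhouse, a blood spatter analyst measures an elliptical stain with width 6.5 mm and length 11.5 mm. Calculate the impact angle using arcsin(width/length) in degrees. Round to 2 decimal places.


Blood spatter impact angle calculation:
width / length = 6.5 / 11.5 = 0.565217
angle = arcsin(0.565217)
angle = 34.42 degrees

34.42


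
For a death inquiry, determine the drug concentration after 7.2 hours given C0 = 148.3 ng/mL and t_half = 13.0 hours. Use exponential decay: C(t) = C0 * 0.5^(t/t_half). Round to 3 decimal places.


Drug concentration decay:
Number of half-lives = t / t_half = 7.2 / 13.0 = 0.553846
Decay factor = 0.5^0.553846 = 0.68120173
C(t) = 148.3 * 0.68120173 = 101.022 ng/mL

101.022


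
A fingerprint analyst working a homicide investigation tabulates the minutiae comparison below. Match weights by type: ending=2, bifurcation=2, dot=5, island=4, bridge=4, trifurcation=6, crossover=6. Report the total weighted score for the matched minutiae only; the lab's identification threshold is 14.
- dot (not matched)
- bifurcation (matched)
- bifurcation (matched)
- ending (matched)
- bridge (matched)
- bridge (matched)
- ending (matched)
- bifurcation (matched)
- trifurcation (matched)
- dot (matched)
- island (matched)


Weighted minutiae match score:
  dot: not matched, +0
  bifurcation: matched, +2 (running total 2)
  bifurcation: matched, +2 (running total 4)
  ending: matched, +2 (running total 6)
  bridge: matched, +4 (running total 10)
  bridge: matched, +4 (running total 14)
  ending: matched, +2 (running total 16)
  bifurcation: matched, +2 (running total 18)
  trifurcation: matched, +6 (running total 24)
  dot: matched, +5 (running total 29)
  island: matched, +4 (running total 33)
Total score = 33
Threshold = 14; verdict = identification

33


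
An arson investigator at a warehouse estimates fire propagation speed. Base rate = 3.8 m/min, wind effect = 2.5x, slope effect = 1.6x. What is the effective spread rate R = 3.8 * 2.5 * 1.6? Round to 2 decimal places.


Fire spread rate calculation:
R = R0 * wind_factor * slope_factor
= 3.8 * 2.5 * 1.6
= 9.5 * 1.6
= 15.20 m/min

15.20


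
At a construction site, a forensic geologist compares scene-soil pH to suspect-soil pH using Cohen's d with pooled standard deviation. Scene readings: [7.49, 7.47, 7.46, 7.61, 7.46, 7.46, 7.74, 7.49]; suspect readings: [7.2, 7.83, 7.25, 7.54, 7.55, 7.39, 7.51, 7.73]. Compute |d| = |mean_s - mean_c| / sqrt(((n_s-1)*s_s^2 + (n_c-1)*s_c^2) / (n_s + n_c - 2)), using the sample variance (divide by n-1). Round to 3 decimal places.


Pooled-variance Cohen's d for soil pH comparison:
Scene mean = 60.18 / 8 = 7.5225
Suspect mean = 60 / 8 = 7.5
Scene sample variance s_s^2 = 0.010221
Suspect sample variance s_c^2 = 0.047229
Pooled variance = ((n_s-1)*s_s^2 + (n_c-1)*s_c^2) / (n_s + n_c - 2) = 0.028725
Pooled SD = sqrt(0.028725) = 0.169485
Mean difference = 0.0225
|d| = |0.0225| / 0.169485 = 0.133

0.133


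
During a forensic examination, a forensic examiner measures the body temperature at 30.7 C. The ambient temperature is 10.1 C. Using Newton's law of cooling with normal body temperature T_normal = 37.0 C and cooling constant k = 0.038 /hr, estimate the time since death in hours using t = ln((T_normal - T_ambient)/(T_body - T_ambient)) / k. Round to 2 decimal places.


Using Newton's law of cooling:
t = ln((T_normal - T_ambient) / (T_body - T_ambient)) / k
T_normal - T_ambient = 26.9
T_body - T_ambient = 20.6
Ratio = 1.305825
ln(ratio) = 0.266835
t = 0.266835 / 0.038 = 7.02 hours

7.02


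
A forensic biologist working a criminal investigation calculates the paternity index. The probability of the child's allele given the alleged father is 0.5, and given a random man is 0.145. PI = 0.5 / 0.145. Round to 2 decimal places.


Paternity Index calculation:
PI = P(allele|father) / P(allele|random)
PI = 0.5 / 0.145
PI = 3.45

3.45


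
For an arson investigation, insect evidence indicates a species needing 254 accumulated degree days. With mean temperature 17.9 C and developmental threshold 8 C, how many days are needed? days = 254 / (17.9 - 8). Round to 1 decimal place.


Insect development time:
Effective temperature = avg_temp - T_base = 17.9 - 8 = 9.9 C
Days = ADD / effective_temp = 254 / 9.9 = 25.7 days

25.7


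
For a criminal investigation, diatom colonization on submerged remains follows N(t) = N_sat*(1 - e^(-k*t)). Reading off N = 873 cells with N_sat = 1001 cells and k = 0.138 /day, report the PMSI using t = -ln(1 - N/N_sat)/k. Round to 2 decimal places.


PMSI from diatom colonization curve:
N / N_sat = 873 / 1001 = 0.872128
1 - N/N_sat = 0.127872
ln(1 - N/N_sat) = -2.056726
t = -ln(1 - N/N_sat) / k = -(-2.056726) / 0.138 = 14.90 days

14.90


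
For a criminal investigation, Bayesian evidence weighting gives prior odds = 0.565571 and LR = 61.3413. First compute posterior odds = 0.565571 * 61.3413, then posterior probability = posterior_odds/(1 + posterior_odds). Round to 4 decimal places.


Bayesian evidence evaluation:
Posterior odds = prior_odds * LR = 0.565571 * 61.3413 = 34.69286
Posterior probability = posterior_odds / (1 + posterior_odds)
= 34.69286 / (1 + 34.69286)
= 34.69286 / 35.69286
= 0.9720

0.9720


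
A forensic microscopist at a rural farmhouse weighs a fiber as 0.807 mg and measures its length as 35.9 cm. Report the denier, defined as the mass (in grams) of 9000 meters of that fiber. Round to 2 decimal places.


Denier calculation:
Mass in grams = 0.807 mg / 1000 = 0.000807 g
Length in meters = 35.9 cm / 100 = 0.359 m
Linear density = mass / length = 0.000807 / 0.359 = 0.00224791 g/m
Denier = (g/m) * 9000 = 0.00224791 * 9000 = 20.23

20.23


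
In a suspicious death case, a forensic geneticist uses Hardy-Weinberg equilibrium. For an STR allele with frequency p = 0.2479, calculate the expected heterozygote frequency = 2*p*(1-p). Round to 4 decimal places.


Hardy-Weinberg heterozygote frequency:
q = 1 - p = 1 - 0.2479 = 0.7521
2pq = 2 * 0.2479 * 0.7521 = 0.3729

0.3729


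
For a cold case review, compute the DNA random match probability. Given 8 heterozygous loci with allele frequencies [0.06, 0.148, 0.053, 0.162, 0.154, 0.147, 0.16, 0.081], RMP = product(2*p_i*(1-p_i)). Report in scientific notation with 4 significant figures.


Computing RMP for 8 loci:
Locus 1: 2 * 0.06 * 0.94 = 0.1128
Locus 2: 2 * 0.148 * 0.852 = 0.252192
Locus 3: 2 * 0.053 * 0.947 = 0.100382
Locus 4: 2 * 0.162 * 0.838 = 0.271512
Locus 5: 2 * 0.154 * 0.846 = 0.260568
Locus 6: 2 * 0.147 * 0.853 = 0.250782
Locus 7: 2 * 0.16 * 0.84 = 0.2688
Locus 8: 2 * 0.081 * 0.919 = 0.148878
RMP = 2.028e-06

2.028e-06


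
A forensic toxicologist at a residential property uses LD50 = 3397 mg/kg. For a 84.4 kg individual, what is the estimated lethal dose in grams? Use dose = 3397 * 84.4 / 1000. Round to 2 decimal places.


Lethal dose calculation:
Lethal dose = LD50 * body_weight / 1000
= 3397 * 84.4 / 1000
= 286706.8 / 1000
= 286.71 g

286.71


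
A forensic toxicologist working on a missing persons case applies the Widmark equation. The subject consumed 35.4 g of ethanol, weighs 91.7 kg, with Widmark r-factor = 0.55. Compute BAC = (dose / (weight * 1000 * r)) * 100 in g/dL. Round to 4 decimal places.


Applying the Widmark formula:
BAC = (dose_g / (body_wt * 1000 * r)) * 100
Denominator = 91.7 * 1000 * 0.55 = 50435
BAC = (35.4 / 50435) * 100
BAC = 0.0702 g/dL

0.0702


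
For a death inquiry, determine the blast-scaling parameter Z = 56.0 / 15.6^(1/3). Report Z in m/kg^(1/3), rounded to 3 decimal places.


Scaled distance calculation:
W^(1/3) = 15.6^(1/3) = 2.498666
Z = R / W^(1/3) = 56.0 / 2.498666
Z = 22.412 m/kg^(1/3)

22.412


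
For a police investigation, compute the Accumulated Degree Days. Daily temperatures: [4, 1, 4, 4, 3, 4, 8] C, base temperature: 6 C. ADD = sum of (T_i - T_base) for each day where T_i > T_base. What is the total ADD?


Computing ADD day by day:
Day 1: max(0, 4 - 6) = 0
Day 2: max(0, 1 - 6) = 0
Day 3: max(0, 4 - 6) = 0
Day 4: max(0, 4 - 6) = 0
Day 5: max(0, 3 - 6) = 0
Day 6: max(0, 4 - 6) = 0
Day 7: max(0, 8 - 6) = 2
Total ADD = 2

2


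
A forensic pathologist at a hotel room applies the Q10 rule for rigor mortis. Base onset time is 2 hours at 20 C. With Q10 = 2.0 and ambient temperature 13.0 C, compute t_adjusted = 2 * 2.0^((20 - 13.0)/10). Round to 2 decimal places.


Rigor mortis time adjustment:
Exponent = (T_ref - T_actual) / 10 = (20 - 13.0) / 10 = 0.7
Q10 factor = 2.0^0.7 = 1.6245
t_adjusted = 2 * 1.6245 = 3.25 hours

3.25


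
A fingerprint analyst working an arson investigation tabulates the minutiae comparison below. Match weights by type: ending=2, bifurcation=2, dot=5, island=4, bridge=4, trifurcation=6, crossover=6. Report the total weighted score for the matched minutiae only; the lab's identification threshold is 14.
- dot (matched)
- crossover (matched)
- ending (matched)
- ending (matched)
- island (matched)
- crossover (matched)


Weighted minutiae match score:
  dot: matched, +5 (running total 5)
  crossover: matched, +6 (running total 11)
  ending: matched, +2 (running total 13)
  ending: matched, +2 (running total 15)
  island: matched, +4 (running total 19)
  crossover: matched, +6 (running total 25)
Total score = 25
Threshold = 14; verdict = identification

25


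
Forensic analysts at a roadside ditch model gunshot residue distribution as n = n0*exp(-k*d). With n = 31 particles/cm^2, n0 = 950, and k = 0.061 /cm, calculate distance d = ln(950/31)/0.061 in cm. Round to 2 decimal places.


GSR distance calculation:
n0/n = 950 / 31 = 30.645161
ln(n0/n) = 3.422475
d = 3.422475 / 0.061 = 56.11 cm

56.11


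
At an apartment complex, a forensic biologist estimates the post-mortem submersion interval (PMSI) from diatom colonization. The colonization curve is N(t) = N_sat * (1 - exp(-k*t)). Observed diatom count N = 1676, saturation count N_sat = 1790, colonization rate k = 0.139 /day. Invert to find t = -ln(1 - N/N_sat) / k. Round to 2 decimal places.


PMSI from diatom colonization curve:
N / N_sat = 1676 / 1790 = 0.936313
1 - N/N_sat = 0.063687
ln(1 - N/N_sat) = -2.753775
t = -ln(1 - N/N_sat) / k = -(-2.753775) / 0.139 = 19.81 days

19.81


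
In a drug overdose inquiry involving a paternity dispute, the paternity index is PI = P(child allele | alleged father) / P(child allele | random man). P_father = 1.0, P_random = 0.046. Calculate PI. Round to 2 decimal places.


Paternity Index calculation:
PI = P(allele|father) / P(allele|random)
PI = 1.0 / 0.046
PI = 21.74

21.74


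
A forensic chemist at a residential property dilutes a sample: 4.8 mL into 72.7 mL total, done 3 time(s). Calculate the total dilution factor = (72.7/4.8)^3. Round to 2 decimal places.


Dilution factor calculation:
Single dilution = V_total / V_sample = 72.7 / 4.8 ≈ 15.145833
Number of dilutions = 3
Total DF = (72.7 / 4.8)^3 (full precision, rounded at the end) = 3474.40

3474.40


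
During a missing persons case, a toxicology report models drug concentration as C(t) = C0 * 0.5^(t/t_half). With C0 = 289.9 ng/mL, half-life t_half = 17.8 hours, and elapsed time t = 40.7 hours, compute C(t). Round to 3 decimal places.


Drug concentration decay:
Number of half-lives = t / t_half = 40.7 / 17.8 = 2.286517
Decay factor = 0.5^2.286517 = 0.20496976
C(t) = 289.9 * 0.20496976 = 59.421 ng/mL

59.421


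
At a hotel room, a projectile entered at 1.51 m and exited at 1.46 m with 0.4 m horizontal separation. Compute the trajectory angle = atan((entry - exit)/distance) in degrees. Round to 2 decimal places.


Bullet trajectory angle:
Height difference = 1.51 - 1.46 = 0.05 m
angle = atan(0.05 / 0.4)
angle = atan(0.125)
angle = 7.13 degrees

7.13


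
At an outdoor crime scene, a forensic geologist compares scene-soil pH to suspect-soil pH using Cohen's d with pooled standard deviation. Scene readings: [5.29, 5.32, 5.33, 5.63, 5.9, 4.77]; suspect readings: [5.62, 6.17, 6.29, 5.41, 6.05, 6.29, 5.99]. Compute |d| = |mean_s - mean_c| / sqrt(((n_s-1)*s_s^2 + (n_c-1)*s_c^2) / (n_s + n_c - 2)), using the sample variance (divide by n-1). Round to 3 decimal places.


Pooled-variance Cohen's d for soil pH comparison:
Scene mean = 32.24 / 6 = 5.373333
Suspect mean = 41.82 / 7 = 5.974286
Scene sample variance s_s^2 = 0.143787
Suspect sample variance s_c^2 = 0.114595
Pooled variance = ((n_s-1)*s_s^2 + (n_c-1)*s_c^2) / (n_s + n_c - 2) = 0.127864
Pooled SD = sqrt(0.127864) = 0.357581
Mean difference = -0.600952
|d| = |-0.600952| / 0.357581 = 1.681

1.681


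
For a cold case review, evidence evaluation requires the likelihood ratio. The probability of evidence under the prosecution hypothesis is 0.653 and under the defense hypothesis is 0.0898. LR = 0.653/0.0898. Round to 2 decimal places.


Likelihood ratio calculation:
LR = P(E|Hp) / P(E|Hd)
LR = 0.653 / 0.0898
LR = 7.27

7.27


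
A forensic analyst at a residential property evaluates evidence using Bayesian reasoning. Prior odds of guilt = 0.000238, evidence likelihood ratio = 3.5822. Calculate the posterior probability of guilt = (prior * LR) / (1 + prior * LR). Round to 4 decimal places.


Bayesian evidence evaluation:
Posterior odds = prior_odds * LR = 0.000238 * 3.5822 = 0.0008525636
Posterior probability = posterior_odds / (1 + posterior_odds)
= 0.0008525636 / (1 + 0.0008525636)
= 0.0008525636 / 1.0008525636
= 0.0009

0.0009


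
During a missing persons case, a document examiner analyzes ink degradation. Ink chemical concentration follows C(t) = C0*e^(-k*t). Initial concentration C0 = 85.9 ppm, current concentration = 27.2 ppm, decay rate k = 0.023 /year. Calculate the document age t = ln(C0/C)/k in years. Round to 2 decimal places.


Document age estimation:
C0/C = 85.9 / 27.2 = 3.158088
ln(C0/C) = 1.149967
t = 1.149967 / 0.023 = 50.00 years

50.00


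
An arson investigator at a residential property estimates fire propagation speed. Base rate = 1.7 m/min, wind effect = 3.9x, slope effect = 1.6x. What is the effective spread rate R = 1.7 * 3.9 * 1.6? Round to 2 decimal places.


Fire spread rate calculation:
R = R0 * wind_factor * slope_factor
= 1.7 * 3.9 * 1.6
= 6.63 * 1.6
= 10.61 m/min

10.61


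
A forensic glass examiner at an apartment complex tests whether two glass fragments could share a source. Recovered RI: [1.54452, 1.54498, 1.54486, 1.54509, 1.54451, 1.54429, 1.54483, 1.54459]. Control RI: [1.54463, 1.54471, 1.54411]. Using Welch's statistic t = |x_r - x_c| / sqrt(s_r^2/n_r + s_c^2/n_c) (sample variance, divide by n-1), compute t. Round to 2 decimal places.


Welch's t-criterion for glass RI comparison:
Recovered mean = sum / n_r = 12.35767 / 8 = 1.5447087
Control mean = sum / n_c = 4.63345 / 3 = 1.5444833
Recovered sample variance s_r^2 = 7.44411e-08
Control sample variance s_c^2 = 1.06133e-07
Welch SE (unpooled) = sqrt(s_r^2/n_r + s_c^2/n_c) = sqrt(9.30513e-09 + 3.53778e-08) = sqrt(4.46829e-08) = 0.000211383
|mean_r - mean_c| = 0.000225417
t = 0.000225417 / 0.000211383 = 1.07

1.07


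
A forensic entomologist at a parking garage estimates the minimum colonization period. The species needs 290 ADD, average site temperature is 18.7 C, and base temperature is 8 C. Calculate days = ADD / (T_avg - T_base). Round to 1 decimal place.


Insect development time:
Effective temperature = avg_temp - T_base = 18.7 - 8 = 10.7 C
Days = ADD / effective_temp = 290 / 10.7 = 27.1 days

27.1


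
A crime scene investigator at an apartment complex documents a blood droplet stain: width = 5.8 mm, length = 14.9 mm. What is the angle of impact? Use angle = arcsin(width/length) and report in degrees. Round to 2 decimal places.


Blood spatter impact angle calculation:
width / length = 5.8 / 14.9 = 0.389262
angle = arcsin(0.389262)
angle = 22.91 degrees

22.91


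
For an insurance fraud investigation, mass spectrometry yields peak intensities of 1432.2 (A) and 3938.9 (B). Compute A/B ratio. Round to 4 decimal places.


Spectral peak ratio:
Peak A = 1432.2 counts
Peak B = 3938.9 counts
Ratio = 1432.2 / 3938.9 = 0.3636

0.3636


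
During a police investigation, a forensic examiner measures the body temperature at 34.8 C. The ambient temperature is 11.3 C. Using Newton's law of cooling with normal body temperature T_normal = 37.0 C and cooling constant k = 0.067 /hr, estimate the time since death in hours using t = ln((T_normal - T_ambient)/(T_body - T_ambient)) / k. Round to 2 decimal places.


Using Newton's law of cooling:
t = ln((T_normal - T_ambient) / (T_body - T_ambient)) / k
T_normal - T_ambient = 25.7
T_body - T_ambient = 23.5
Ratio = 1.093617
ln(ratio) = 0.089491
t = 0.089491 / 0.067 = 1.34 hours

1.34


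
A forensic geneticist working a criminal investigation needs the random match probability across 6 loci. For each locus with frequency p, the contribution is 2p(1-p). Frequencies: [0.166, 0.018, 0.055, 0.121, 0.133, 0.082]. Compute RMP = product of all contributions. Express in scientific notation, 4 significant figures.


Computing RMP for 6 loci:
Locus 1: 2 * 0.166 * 0.834 = 0.276888
Locus 2: 2 * 0.018 * 0.982 = 0.035352
Locus 3: 2 * 0.055 * 0.945 = 0.10395
Locus 4: 2 * 0.121 * 0.879 = 0.212718
Locus 5: 2 * 0.133 * 0.867 = 0.230622
Locus 6: 2 * 0.082 * 0.918 = 0.150552
RMP = 7.515e-06

7.515e-06


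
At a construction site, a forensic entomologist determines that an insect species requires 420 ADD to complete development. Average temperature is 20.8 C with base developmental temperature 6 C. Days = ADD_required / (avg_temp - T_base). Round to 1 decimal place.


Insect development time:
Effective temperature = avg_temp - T_base = 20.8 - 6 = 14.8 C
Days = ADD / effective_temp = 420 / 14.8 = 28.4 days

28.4


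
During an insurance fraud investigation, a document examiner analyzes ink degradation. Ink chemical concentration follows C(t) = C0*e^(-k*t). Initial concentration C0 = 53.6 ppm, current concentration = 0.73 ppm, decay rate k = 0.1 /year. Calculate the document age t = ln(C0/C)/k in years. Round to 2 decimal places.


Document age estimation:
C0/C = 53.6 / 0.73 = 73.424658
ln(C0/C) = 4.29626
t = 4.29626 / 0.1 = 42.96 years

42.96


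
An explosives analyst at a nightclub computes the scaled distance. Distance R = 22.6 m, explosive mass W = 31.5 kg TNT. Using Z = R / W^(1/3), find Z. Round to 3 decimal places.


Scaled distance calculation:
W^(1/3) = 31.5^(1/3) = 3.15818
Z = R / W^(1/3) = 22.6 / 3.15818
Z = 7.156 m/kg^(1/3)

7.156


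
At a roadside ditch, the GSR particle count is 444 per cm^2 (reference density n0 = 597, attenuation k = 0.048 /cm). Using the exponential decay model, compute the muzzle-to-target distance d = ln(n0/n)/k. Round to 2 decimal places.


GSR distance calculation:
n0/n = 597 / 444 = 1.344595
ln(n0/n) = 0.296093
d = 0.296093 / 0.048 = 6.17 cm

6.17


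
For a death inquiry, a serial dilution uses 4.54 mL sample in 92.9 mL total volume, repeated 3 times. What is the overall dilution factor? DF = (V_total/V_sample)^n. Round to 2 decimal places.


Dilution factor calculation:
Single dilution = V_total / V_sample = 92.9 / 4.54 ≈ 20.462555
Number of dilutions = 3
Total DF = (92.9 / 4.54)^3 (full precision, rounded at the end) = 8568.00

8568.00


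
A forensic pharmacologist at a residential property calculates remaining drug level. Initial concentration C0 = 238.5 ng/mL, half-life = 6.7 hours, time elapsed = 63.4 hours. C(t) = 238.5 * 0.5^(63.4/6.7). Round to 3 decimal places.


Drug concentration decay:
Number of half-lives = t / t_half = 63.4 / 6.7 = 9.462687
Decay factor = 0.5^9.462687 = 0.00141725
C(t) = 238.5 * 0.00141725 = 0.338 ng/mL

0.338


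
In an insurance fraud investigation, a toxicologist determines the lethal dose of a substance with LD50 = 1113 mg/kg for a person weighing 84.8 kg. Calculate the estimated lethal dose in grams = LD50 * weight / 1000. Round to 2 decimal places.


Lethal dose calculation:
Lethal dose = LD50 * body_weight / 1000
= 1113 * 84.8 / 1000
= 94382.4 / 1000
= 94.38 g

94.38


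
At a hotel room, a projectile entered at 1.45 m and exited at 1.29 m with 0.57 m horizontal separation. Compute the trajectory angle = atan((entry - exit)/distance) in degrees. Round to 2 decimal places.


Bullet trajectory angle:
Height difference = 1.45 - 1.29 = 0.16 m
angle = atan(0.16 / 0.57)
angle = atan(0.280702)
angle = 15.68 degrees

15.68


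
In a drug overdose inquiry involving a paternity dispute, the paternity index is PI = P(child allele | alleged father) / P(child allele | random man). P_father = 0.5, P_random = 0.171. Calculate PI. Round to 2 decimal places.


Paternity Index calculation:
PI = P(allele|father) / P(allele|random)
PI = 0.5 / 0.171
PI = 2.92

2.92


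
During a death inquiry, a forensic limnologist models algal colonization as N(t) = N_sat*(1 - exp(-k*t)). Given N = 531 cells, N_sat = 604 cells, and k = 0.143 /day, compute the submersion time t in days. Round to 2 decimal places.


PMSI from diatom colonization curve:
N / N_sat = 531 / 604 = 0.879139
1 - N/N_sat = 0.120861
ln(1 - N/N_sat) = -2.113114
t = -ln(1 - N/N_sat) / k = -(-2.113114) / 0.143 = 14.78 days

14.78


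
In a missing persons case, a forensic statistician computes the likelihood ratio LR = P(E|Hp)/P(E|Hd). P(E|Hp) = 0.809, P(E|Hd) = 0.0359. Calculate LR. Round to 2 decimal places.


Likelihood ratio calculation:
LR = P(E|Hp) / P(E|Hd)
LR = 0.809 / 0.0359
LR = 22.53

22.53


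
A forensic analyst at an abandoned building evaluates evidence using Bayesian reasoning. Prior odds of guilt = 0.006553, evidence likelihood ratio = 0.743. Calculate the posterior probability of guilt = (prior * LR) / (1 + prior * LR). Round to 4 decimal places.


Bayesian evidence evaluation:
Posterior odds = prior_odds * LR = 0.006553 * 0.743 = 0.004868879
Posterior probability = posterior_odds / (1 + posterior_odds)
= 0.004868879 / (1 + 0.004868879)
= 0.004868879 / 1.004868879
= 0.0048

0.0048


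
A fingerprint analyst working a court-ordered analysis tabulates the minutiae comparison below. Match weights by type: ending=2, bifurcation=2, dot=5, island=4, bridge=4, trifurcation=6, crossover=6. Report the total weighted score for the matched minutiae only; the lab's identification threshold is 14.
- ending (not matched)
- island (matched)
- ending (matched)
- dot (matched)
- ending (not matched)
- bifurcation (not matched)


Weighted minutiae match score:
  ending: not matched, +0
  island: matched, +4 (running total 4)
  ending: matched, +2 (running total 6)
  dot: matched, +5 (running total 11)
  ending: not matched, +0
  bifurcation: not matched, +0
Total score = 11
Threshold = 14; verdict = inconclusive

11


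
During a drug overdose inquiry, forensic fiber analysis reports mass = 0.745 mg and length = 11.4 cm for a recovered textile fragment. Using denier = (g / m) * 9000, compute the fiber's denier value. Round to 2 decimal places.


Denier calculation:
Mass in grams = 0.745 mg / 1000 = 0.000745 g
Length in meters = 11.4 cm / 100 = 0.114 m
Linear density = mass / length = 0.000745 / 0.114 = 0.00653509 g/m
Denier = (g/m) * 9000 = 0.00653509 * 9000 = 58.82

58.82


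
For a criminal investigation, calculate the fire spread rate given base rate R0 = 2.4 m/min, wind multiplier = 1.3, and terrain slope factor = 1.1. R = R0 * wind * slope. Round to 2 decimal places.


Fire spread rate calculation:
R = R0 * wind_factor * slope_factor
= 2.4 * 1.3 * 1.1
= 3.12 * 1.1
= 3.43 m/min

3.43


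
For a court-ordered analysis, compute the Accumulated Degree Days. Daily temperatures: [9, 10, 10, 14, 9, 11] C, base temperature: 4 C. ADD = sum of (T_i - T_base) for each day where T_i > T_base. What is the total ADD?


Computing ADD day by day:
Day 1: max(0, 9 - 4) = 5
Day 2: max(0, 10 - 4) = 6
Day 3: max(0, 10 - 4) = 6
Day 4: max(0, 14 - 4) = 10
Day 5: max(0, 9 - 4) = 5
Day 6: max(0, 11 - 4) = 7
Total ADD = 39

39


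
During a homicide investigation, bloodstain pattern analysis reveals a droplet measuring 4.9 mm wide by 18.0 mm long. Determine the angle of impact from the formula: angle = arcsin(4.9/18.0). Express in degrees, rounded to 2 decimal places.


Blood spatter impact angle calculation:
width / length = 4.9 / 18.0 = 0.272222
angle = arcsin(0.272222)
angle = 15.80 degrees

15.80


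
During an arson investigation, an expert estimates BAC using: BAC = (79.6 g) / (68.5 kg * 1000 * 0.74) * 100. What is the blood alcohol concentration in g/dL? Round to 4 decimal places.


Applying the Widmark formula:
BAC = (dose_g / (body_wt * 1000 * r)) * 100
Denominator = 68.5 * 1000 * 0.74 = 50690
BAC = (79.6 / 50690) * 100
BAC = 0.1570 g/dL

0.1570


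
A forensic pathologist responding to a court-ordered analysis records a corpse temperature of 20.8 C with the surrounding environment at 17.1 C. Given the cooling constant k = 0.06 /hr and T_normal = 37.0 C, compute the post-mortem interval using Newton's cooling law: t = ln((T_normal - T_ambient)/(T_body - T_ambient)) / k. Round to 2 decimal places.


Using Newton's law of cooling:
t = ln((T_normal - T_ambient) / (T_body - T_ambient)) / k
T_normal - T_ambient = 19.9
T_body - T_ambient = 3.7
Ratio = 5.378378
ln(ratio) = 1.682387
t = 1.682387 / 0.06 = 28.04 hours

28.04


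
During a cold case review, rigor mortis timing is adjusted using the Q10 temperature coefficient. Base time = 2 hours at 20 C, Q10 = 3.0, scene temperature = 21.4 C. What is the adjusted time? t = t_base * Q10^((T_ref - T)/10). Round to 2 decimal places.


Rigor mortis time adjustment:
Exponent = (T_ref - T_actual) / 10 = (20 - 21.4) / 10 = -0.14
Q10 factor = 3.0^-0.14 = 0.85744
t_adjusted = 2 * 0.85744 = 1.71 hours

1.71


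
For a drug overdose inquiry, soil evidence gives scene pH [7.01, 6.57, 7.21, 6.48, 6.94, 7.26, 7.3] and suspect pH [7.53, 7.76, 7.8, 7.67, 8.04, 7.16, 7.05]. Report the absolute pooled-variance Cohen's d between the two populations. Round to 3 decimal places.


Pooled-variance Cohen's d for soil pH comparison:
Scene mean = 48.77 / 7 = 6.967143
Suspect mean = 53.01 / 7 = 7.572857
Scene sample variance s_s^2 = 0.108857
Suspect sample variance s_c^2 = 0.126657
Pooled variance = ((n_s-1)*s_s^2 + (n_c-1)*s_c^2) / (n_s + n_c - 2) = 0.117757
Pooled SD = sqrt(0.117757) = 0.343157
Mean difference = -0.605714
|d| = |-0.605714| / 0.343157 = 1.765

1.765


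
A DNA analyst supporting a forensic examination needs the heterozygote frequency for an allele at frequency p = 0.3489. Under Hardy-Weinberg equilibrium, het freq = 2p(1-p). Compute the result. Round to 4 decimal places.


Hardy-Weinberg heterozygote frequency:
q = 1 - p = 1 - 0.3489 = 0.6511
2pq = 2 * 0.3489 * 0.6511 = 0.4543

0.4543


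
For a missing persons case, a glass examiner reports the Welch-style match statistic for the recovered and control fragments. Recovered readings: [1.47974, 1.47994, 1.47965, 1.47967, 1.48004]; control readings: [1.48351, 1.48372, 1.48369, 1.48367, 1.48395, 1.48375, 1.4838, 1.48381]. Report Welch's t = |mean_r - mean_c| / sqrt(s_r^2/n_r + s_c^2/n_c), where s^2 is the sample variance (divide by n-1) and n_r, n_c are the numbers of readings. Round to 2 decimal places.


Welch's t-criterion for glass RI comparison:
Recovered mean = sum / n_r = 7.39904 / 5 = 1.479808
Control mean = sum / n_c = 11.8699 / 8 = 1.4837375
Recovered sample variance s_r^2 = 2.997e-08
Control sample variance s_c^2 = 1.61929e-08
Welch SE (unpooled) = sqrt(s_r^2/n_r + s_c^2/n_c) = sqrt(5.994e-09 + 2.02411e-09) = sqrt(8.01811e-09) = 8.95439e-05
|mean_r - mean_c| = 0.0039295
t = 0.0039295 / 8.95439e-05 = 43.88

43.88


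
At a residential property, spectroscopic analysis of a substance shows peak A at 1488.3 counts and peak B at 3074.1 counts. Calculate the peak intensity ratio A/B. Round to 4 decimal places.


Spectral peak ratio:
Peak A = 1488.3 counts
Peak B = 3074.1 counts
Ratio = 1488.3 / 3074.1 = 0.4841

0.4841


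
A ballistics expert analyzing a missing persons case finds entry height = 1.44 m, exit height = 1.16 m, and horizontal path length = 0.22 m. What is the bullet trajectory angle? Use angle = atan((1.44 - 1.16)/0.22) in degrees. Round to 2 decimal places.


Bullet trajectory angle:
Height difference = 1.44 - 1.16 = 0.28 m
angle = atan(0.28 / 0.22)
angle = atan(1.272727)
angle = 51.84 degrees

51.84


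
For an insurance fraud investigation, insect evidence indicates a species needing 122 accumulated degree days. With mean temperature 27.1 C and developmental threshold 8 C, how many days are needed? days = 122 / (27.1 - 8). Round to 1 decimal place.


Insect development time:
Effective temperature = avg_temp - T_base = 27.1 - 8 = 19.1 C
Days = ADD / effective_temp = 122 / 19.1 = 6.4 days

6.4


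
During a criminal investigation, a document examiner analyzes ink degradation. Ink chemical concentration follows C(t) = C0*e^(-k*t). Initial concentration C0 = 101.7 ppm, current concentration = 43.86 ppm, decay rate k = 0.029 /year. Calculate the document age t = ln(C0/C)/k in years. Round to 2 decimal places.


Document age estimation:
C0/C = 101.7 / 43.86 = 2.318741
ln(C0/C) = 0.841024
t = 0.841024 / 0.029 = 29.00 years

29.00


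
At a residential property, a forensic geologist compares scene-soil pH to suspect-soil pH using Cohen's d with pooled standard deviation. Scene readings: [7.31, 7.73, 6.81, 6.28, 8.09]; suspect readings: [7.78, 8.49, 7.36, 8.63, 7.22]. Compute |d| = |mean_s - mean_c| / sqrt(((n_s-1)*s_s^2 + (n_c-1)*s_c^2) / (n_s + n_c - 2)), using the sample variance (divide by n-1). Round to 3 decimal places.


Pooled-variance Cohen's d for soil pH comparison:
Scene mean = 36.22 / 5 = 7.244
Suspect mean = 39.48 / 5 = 7.896
Scene sample variance s_s^2 = 0.51848
Suspect sample variance s_c^2 = 0.41233
Pooled variance = ((n_s-1)*s_s^2 + (n_c-1)*s_c^2) / (n_s + n_c - 2) = 0.465405
Pooled SD = sqrt(0.465405) = 0.682206
Mean difference = -0.652
|d| = |-0.652| / 0.682206 = 0.956

0.956


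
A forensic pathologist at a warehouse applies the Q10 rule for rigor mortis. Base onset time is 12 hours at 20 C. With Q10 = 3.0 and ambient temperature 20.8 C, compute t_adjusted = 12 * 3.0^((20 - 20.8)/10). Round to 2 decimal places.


Rigor mortis time adjustment:
Exponent = (T_ref - T_actual) / 10 = (20 - 20.8) / 10 = -0.08
Q10 factor = 3.0^-0.08 = 0.91586
t_adjusted = 12 * 0.91586 = 10.99 hours

10.99


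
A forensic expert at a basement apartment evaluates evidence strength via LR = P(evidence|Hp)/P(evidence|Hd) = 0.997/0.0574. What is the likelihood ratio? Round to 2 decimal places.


Likelihood ratio calculation:
LR = P(E|Hp) / P(E|Hd)
LR = 0.997 / 0.0574
LR = 17.37

17.37


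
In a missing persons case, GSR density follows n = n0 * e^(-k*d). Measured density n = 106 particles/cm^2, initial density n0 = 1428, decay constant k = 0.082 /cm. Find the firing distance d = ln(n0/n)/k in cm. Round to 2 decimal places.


GSR distance calculation:
n0/n = 1428 / 106 = 13.471698
ln(n0/n) = 2.600591
d = 2.600591 / 0.082 = 31.71 cm

31.71


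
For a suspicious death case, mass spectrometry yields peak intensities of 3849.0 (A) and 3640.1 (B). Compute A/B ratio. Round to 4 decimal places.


Spectral peak ratio:
Peak A = 3849.0 counts
Peak B = 3640.1 counts
Ratio = 3849.0 / 3640.1 = 1.0574

1.0574


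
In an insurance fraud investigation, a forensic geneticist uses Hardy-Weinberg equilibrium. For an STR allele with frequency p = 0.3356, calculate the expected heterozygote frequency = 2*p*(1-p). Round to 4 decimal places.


Hardy-Weinberg heterozygote frequency:
q = 1 - p = 1 - 0.3356 = 0.6644
2pq = 2 * 0.3356 * 0.6644 = 0.4459

0.4459


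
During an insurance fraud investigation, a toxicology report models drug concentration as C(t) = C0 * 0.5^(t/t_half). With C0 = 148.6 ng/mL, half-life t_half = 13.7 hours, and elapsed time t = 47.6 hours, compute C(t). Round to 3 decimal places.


Drug concentration decay:
Number of half-lives = t / t_half = 47.6 / 13.7 = 3.474453
Decay factor = 0.5^3.474453 = 0.08996745
C(t) = 148.6 * 0.08996745 = 13.369 ng/mL

13.369
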